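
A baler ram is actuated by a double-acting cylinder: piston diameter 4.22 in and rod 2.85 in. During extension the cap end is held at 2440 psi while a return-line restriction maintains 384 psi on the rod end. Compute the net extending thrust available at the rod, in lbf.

Cap-side area A_cap = π/4 × (4.22 in)² = 13.99 in^2
Rod-side annular area A_ann = π/4 × (4.22² − 2.85²) = 7.607 in^2
Net thrust = P_cap·A_cap − P_rod·A_ann = 34130 lbf − 2921 lbf

F ≈ 31200 lbf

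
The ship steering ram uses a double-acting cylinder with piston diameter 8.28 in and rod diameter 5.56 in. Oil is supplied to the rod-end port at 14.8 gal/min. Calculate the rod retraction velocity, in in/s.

Rod-side annular area A_ann = π/4 × (8.28² − 5.56²) = 29.57 in^2
Flow into the rod-end port fills the annular volume.
v = Q / A

v ≈ 1.93 in/s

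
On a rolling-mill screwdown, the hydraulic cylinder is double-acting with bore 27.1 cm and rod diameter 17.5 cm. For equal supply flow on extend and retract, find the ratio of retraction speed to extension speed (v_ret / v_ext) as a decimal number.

v_ret/v_ext ≈ 1.72

Cap-side area A_cap = π/4 × (27.1 cm)² = 576.8 cm^2
Rod-side annular area A_ann = π/4 × (27.1² − 17.5²) = 336.3 cm^2
For equal Q, v ∝ 1/A, so v_ret/v_ext = A_cap/A_ann.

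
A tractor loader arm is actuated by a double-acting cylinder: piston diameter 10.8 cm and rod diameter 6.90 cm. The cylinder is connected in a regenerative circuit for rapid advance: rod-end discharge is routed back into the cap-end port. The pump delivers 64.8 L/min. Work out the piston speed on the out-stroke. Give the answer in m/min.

In regeneration the rod-end outflow joins the pump flow into the cap end, so the net volume the pump must supply per unit advance equals the rod cross-section area.
Rod cross-section A_rod = π/4 × (6.90 cm)² = 37.39 cm^2
v = Q_pump / A_rod

v ≈ 17.3 m/min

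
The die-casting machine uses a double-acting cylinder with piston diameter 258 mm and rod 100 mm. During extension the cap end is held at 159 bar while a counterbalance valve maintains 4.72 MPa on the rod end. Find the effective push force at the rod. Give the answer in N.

Cap-side area A_cap = π/4 × (258 mm)² = 52280 mm^2
Rod-side annular area A_ann = π/4 × (258² − 100²) = 44430 mm^2
Net thrust = P_cap·A_cap − P_rod·A_ann = 8.312e5 N − 2.097e5 N

F ≈ 6.22e5 N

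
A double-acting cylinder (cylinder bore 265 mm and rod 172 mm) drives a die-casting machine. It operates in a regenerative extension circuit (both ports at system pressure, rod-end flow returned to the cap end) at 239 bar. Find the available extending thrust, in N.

F ≈ 5.55e5 N

With equal pressure on both faces, forces on the annular region cancel; the net push is pressure × rod cross-section.
Rod cross-section A_rod = π/4 × (172 mm)² = 23240 mm^2
F = P × A_rod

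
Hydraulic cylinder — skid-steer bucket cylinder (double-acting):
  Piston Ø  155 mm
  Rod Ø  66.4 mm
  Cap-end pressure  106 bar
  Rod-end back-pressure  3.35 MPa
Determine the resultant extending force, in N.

F ≈ 1.48e5 N

Cap-side area A_cap = π/4 × (155 mm)² = 18870 mm^2
Rod-side annular area A_ann = π/4 × (155² − 66.4²) = 15410 mm^2
Net thrust = P_cap·A_cap − P_rod·A_ann = 2.000e5 N − 51610 N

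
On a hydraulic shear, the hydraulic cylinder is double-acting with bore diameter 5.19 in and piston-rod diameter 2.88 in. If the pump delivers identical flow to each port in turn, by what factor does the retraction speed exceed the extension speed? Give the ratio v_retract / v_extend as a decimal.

v_ret/v_ext ≈ 1.44

Cap-side area A_cap = π/4 × (5.19 in)² = 21.16 in^2
Rod-side annular area A_ann = π/4 × (5.19² − 2.88²) = 14.64 in^2
For equal Q, v ∝ 1/A, so v_ret/v_ext = A_cap/A_ann.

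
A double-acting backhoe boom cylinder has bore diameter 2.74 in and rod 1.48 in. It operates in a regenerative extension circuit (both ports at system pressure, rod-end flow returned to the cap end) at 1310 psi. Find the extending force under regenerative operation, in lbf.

With equal pressure on both faces, forces on the annular region cancel; the net push is pressure × rod cross-section.
Rod cross-section A_rod = π/4 × (1.48 in)² = 1.720 in^2
F = P × A_rod

F ≈ 2250 lbf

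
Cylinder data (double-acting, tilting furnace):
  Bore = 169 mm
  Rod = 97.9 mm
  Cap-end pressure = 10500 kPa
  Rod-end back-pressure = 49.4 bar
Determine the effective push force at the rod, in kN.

Cap-side area A_cap = π/4 × (169 mm)² = 22430 mm^2
Rod-side annular area A_ann = π/4 × (169² − 97.9²) = 14900 mm^2
Net thrust = P_cap·A_cap − P_rod·A_ann = 235.5 kN − 73.63 kN

F ≈ 162 kN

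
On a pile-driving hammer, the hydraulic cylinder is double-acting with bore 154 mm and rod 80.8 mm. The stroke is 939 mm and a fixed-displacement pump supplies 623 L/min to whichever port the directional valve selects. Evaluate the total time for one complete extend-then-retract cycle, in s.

t ≈ 2.91 s

Cap-side area A_cap = π/4 × (154 mm)² = 18630 mm^2
Rod-side annular area A_ann = π/4 × (154² − 80.8²) = 13500 mm^2
t_ext = A_cap·L/Q = 1.684 s
t_ret = A_ann·L/Q = 1.221 s
t_cycle = t_ext + t_ret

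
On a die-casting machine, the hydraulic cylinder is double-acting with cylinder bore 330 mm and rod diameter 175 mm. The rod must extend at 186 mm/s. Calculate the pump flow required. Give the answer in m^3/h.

Q ≈ 57.3 m^3/h

Cap-side area A_cap = π/4 × (330 mm)² = 85530 mm^2
Q = A × v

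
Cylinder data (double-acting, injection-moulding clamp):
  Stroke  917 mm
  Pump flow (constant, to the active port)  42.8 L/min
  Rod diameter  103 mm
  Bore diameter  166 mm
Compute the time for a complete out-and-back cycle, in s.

t ≈ 44.9 s

Cap-side area A_cap = π/4 × (166 mm)² = 21640 mm^2
Rod-side annular area A_ann = π/4 × (166² − 103²) = 13310 mm^2
t_ext = A_cap·L/Q = 27.82 s
t_ret = A_ann·L/Q = 17.11 s
t_cycle = t_ext + t_ret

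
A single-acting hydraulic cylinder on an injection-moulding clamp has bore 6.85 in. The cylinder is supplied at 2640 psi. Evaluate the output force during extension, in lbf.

Cap-side area A_cap = π/4 × (6.85 in)² = 36.85 in^2
F = P × A_cap = 2640 psi × A_cap

F ≈ 97300 lbf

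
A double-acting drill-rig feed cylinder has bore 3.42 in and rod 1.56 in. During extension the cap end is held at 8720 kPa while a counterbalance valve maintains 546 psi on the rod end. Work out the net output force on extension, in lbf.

F ≈ 7650 lbf

Cap-side area A_cap = π/4 × (3.42 in)² = 9.186 in^2
Rod-side annular area A_ann = π/4 × (3.42² − 1.56²) = 7.275 in^2
Net thrust = P_cap·A_cap − P_rod·A_ann = 11620 lbf − 3972 lbf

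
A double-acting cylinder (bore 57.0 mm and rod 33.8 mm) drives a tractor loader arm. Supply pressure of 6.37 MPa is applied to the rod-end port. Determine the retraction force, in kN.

Rod-side annular area A_ann = π/4 × (57.0² − 33.8²) = 1654 mm^2
On retraction the pressure acts on the annular area (bore minus rod).
F = P × A_ann

F ≈ 10.5 kN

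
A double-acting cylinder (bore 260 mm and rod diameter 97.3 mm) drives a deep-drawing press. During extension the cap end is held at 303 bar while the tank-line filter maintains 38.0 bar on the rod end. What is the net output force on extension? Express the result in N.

F ≈ 1.44e6 N

Cap-side area A_cap = π/4 × (260 mm)² = 53090 mm^2
Rod-side annular area A_ann = π/4 × (260² − 97.3²) = 45660 mm^2
Net thrust = P_cap·A_cap − P_rod·A_ann = 1.609e6 N − 1.735e5 N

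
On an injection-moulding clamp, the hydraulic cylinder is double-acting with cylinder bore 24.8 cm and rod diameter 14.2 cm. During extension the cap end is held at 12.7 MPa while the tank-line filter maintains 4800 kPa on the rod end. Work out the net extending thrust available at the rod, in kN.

F ≈ 458 kN

Cap-side area A_cap = π/4 × (24.8 cm)² = 483.1 cm^2
Rod-side annular area A_ann = π/4 × (24.8² − 14.2²) = 324.7 cm^2
Net thrust = P_cap·A_cap − P_rod·A_ann = 613.5 kN − 155.8 kN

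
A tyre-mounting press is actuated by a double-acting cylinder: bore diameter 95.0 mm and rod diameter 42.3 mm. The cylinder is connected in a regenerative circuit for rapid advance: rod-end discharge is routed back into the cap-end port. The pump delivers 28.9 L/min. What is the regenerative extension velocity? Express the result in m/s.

v ≈ 0.343 m/s

In regeneration the rod-end outflow joins the pump flow into the cap end, so the net volume the pump must supply per unit advance equals the rod cross-section area.
Rod cross-section A_rod = π/4 × (42.3 mm)² = 1405 mm^2
v = Q_pump / A_rod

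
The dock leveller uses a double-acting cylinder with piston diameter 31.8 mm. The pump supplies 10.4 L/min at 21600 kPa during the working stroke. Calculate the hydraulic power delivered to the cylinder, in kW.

W ≈ 3.74 kW

Hydraulic power = P × Q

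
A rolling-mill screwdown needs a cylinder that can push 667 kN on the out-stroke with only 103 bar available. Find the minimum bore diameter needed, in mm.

D ≈ 287 mm

Extension force acts on the full piston face: F = P × (π/4)D².
D = √(4F / (πP)) = √(4 × 667 kN / (π × 103 bar))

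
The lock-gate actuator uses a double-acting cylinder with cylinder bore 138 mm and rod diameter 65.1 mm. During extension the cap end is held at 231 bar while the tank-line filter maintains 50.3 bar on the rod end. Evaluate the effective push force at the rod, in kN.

Cap-side area A_cap = π/4 × (138 mm)² = 14960 mm^2
Rod-side annular area A_ann = π/4 × (138² − 65.1²) = 11630 mm^2
Net thrust = P_cap·A_cap − P_rod·A_ann = 345.5 kN − 58.49 kN

F ≈ 287 kN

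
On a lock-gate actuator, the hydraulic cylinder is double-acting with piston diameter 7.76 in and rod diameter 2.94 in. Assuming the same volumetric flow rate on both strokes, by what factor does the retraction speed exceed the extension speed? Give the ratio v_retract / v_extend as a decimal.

v_ret/v_ext ≈ 1.17

Cap-side area A_cap = π/4 × (7.76 in)² = 47.29 in^2
Rod-side annular area A_ann = π/4 × (7.76² − 2.94²) = 40.51 in^2
For equal Q, v ∝ 1/A, so v_ret/v_ext = A_cap/A_ann.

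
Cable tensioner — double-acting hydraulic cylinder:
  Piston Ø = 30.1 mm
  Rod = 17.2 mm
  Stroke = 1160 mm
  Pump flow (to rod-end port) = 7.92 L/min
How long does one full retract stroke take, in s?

Rod-side annular area A_ann = π/4 × (30.1² − 17.2²) = 479.2 mm^2
Swept volume V = A × L; t = V / Q = A·L / Q

t ≈ 4.21 s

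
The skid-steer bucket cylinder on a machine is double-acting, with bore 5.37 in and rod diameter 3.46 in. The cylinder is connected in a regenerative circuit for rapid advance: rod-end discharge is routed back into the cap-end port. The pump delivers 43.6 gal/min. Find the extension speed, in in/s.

In regeneration the rod-end outflow joins the pump flow into the cap end, so the net volume the pump must supply per unit advance equals the rod cross-section area.
Rod cross-section A_rod = π/4 × (3.46 in)² = 9.402 in^2
v = Q_pump / A_rod

v ≈ 17.9 in/s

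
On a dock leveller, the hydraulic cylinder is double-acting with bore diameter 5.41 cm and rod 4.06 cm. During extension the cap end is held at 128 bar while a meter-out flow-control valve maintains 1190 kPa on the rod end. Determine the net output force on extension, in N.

Cap-side area A_cap = π/4 × (5.41 cm)² = 22.99 cm^2
Rod-side annular area A_ann = π/4 × (5.41² − 4.06²) = 10.04 cm^2
Net thrust = P_cap·A_cap − P_rod·A_ann = 29420 N − 1195 N

F ≈ 28200 N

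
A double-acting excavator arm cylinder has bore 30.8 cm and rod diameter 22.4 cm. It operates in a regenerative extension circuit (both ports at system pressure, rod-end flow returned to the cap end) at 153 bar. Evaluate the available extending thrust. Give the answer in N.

With equal pressure on both faces, forces on the annular region cancel; the net push is pressure × rod cross-section.
Rod cross-section A_rod = π/4 × (22.4 cm)² = 394.1 cm^2
F = P × A_rod

F ≈ 6.03e5 N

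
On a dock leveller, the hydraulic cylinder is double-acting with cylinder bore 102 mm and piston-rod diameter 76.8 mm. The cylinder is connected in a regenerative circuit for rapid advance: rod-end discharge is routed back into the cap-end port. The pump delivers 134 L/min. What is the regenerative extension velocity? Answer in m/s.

v ≈ 0.482 m/s

In regeneration the rod-end outflow joins the pump flow into the cap end, so the net volume the pump must supply per unit advance equals the rod cross-section area.
Rod cross-section A_rod = π/4 × (76.8 mm)² = 4632 mm^2
v = Q_pump / A_rod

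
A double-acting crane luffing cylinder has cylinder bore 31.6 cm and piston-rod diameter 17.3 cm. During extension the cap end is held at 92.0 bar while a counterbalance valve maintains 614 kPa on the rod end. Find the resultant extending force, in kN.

F ≈ 688 kN

Cap-side area A_cap = π/4 × (31.6 cm)² = 784.3 cm^2
Rod-side annular area A_ann = π/4 × (31.6² − 17.3²) = 549.2 cm^2
Net thrust = P_cap·A_cap − P_rod·A_ann = 721.5 kN − 33.72 kN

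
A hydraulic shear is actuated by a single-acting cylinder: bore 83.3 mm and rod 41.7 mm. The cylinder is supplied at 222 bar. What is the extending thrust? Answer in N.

Cap-side area A_cap = π/4 × (83.3 mm)² = 5450 mm^2
F = P × A_cap = 222 bar × A_cap

F ≈ 1.21e5 N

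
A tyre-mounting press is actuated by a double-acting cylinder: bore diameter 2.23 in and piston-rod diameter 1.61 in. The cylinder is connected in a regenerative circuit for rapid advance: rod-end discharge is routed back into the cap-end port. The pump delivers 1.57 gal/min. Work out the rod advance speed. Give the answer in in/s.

In regeneration the rod-end outflow joins the pump flow into the cap end, so the net volume the pump must supply per unit advance equals the rod cross-section area.
Rod cross-section A_rod = π/4 × (1.61 in)² = 2.036 in^2
v = Q_pump / A_rod

v ≈ 2.97 in/s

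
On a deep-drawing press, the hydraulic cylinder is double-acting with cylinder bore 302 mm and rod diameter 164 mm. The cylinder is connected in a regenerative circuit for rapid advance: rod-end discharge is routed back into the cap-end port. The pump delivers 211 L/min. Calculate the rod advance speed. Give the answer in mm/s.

v ≈ 166 mm/s

In regeneration the rod-end outflow joins the pump flow into the cap end, so the net volume the pump must supply per unit advance equals the rod cross-section area.
Rod cross-section A_rod = π/4 × (164 mm)² = 21120 mm^2
v = Q_pump / A_rod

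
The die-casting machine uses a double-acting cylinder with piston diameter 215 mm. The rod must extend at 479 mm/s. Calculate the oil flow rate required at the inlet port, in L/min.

Cap-side area A_cap = π/4 × (215 mm)² = 36310 mm^2
Q = A × v

Q ≈ 1040 L/min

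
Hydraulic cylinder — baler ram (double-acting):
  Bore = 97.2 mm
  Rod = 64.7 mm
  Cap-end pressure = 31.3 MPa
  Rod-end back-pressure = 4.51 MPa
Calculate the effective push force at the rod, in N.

F ≈ 2.14e5 N

Cap-side area A_cap = π/4 × (97.2 mm)² = 7420 mm^2
Rod-side annular area A_ann = π/4 × (97.2² − 64.7²) = 4133 mm^2
Net thrust = P_cap·A_cap − P_rod·A_ann = 2.323e5 N − 18640 N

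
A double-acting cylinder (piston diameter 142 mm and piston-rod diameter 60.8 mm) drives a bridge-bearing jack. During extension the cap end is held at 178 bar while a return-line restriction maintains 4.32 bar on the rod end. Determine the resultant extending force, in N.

Cap-side area A_cap = π/4 × (142 mm)² = 15840 mm^2
Rod-side annular area A_ann = π/4 × (142² − 60.8²) = 12930 mm^2
Net thrust = P_cap·A_cap − P_rod·A_ann = 2.819e5 N − 5587 N

F ≈ 2.76e5 N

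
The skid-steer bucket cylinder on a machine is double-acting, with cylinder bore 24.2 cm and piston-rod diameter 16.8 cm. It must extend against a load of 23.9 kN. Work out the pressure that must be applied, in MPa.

P ≈ 0.520 MPa

Cap-side area A_cap = π/4 × (24.2 cm)² = 460.0 cm^2
P = F / A = 23.9 kN / A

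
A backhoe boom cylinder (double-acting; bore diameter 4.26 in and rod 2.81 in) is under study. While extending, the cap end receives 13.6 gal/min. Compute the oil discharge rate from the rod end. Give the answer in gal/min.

Q_out ≈ 7.68 gal/min

Cap-side area A_cap = π/4 × (4.26 in)² = 14.25 in^2
Rod-side annular area A_ann = π/4 × (4.26² − 2.81²) = 8.052 in^2
Piston speed v = Q_in/A_cap; rod-end outflow Q_out = v × A_ann = Q_in × A_ann/A_cap.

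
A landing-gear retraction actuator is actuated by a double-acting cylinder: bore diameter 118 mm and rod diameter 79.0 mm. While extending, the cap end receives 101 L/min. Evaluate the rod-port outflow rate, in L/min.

Cap-side area A_cap = π/4 × (118 mm)² = 10940 mm^2
Rod-side annular area A_ann = π/4 × (118² − 79.0²) = 6034 mm^2
Piston speed v = Q_in/A_cap; rod-end outflow Q_out = v × A_ann = Q_in × A_ann/A_cap.

Q_out ≈ 55.7 L/min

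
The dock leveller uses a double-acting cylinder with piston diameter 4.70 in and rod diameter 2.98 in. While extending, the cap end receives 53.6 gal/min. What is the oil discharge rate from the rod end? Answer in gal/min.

Cap-side area A_cap = π/4 × (4.70 in)² = 17.35 in^2
Rod-side annular area A_ann = π/4 × (4.70² − 2.98²) = 10.37 in^2
Piston speed v = Q_in/A_cap; rod-end outflow Q_out = v × A_ann = Q_in × A_ann/A_cap.

Q_out ≈ 32.1 gal/min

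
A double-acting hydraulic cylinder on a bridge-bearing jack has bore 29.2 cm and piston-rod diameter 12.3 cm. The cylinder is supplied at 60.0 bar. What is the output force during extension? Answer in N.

F ≈ 4.02e5 N

Cap-side area A_cap = π/4 × (29.2 cm)² = 669.7 cm^2
F = P × A_cap = 60.0 bar × A_cap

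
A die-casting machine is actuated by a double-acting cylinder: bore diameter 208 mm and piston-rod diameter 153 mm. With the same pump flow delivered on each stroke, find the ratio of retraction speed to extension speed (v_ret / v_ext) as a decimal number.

v_ret/v_ext ≈ 2.18

Cap-side area A_cap = π/4 × (208 mm)² = 33980 mm^2
Rod-side annular area A_ann = π/4 × (208² − 153²) = 15590 mm^2
For equal Q, v ∝ 1/A, so v_ret/v_ext = A_cap/A_ann.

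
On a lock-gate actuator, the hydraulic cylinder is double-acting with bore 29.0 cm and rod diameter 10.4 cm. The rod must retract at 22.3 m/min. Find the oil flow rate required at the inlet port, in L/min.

Rod-side annular area A_ann = π/4 × (29.0² − 10.4²) = 575.6 cm^2
Q = A × v

Q ≈ 1280 L/min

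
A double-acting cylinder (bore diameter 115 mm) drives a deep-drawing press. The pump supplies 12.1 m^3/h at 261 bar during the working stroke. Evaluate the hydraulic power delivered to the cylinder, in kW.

W ≈ 87.7 kW

Hydraulic power = P × Q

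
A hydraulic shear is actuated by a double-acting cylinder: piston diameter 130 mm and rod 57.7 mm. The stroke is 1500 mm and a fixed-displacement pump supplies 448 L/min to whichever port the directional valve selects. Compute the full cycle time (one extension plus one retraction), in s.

Cap-side area A_cap = π/4 × (130 mm)² = 13270 mm^2
Rod-side annular area A_ann = π/4 × (130² − 57.7²) = 10660 mm^2
t_ext = A_cap·L/Q = 2.666 s
t_ret = A_ann·L/Q = 2.141 s
t_cycle = t_ext + t_ret

t ≈ 4.81 s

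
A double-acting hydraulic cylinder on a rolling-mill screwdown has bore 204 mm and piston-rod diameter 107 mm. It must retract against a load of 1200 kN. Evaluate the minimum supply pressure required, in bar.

P ≈ 506 bar

Rod-side annular area A_ann = π/4 × (204² − 107²) = 23690 mm^2
Retraction: pressure acts on the annular area.
P = F / A = 1200 kN / A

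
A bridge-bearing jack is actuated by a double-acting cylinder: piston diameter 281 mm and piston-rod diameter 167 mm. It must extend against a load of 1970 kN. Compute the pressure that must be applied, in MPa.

P ≈ 31.8 MPa

Cap-side area A_cap = π/4 × (281 mm)² = 62020 mm^2
P = F / A = 1970 kN / A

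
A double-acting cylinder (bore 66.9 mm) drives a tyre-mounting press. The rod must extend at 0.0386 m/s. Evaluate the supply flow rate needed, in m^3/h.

Q ≈ 0.488 m^3/h

Cap-side area A_cap = π/4 × (66.9 mm)² = 3515 mm^2
Q = A × v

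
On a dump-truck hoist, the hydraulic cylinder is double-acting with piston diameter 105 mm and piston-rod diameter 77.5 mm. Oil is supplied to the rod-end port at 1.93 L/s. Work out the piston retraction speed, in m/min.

Rod-side annular area A_ann = π/4 × (105² − 77.5²) = 3942 mm^2
Flow into the rod-end port fills the annular volume.
v = Q / A

v ≈ 29.4 m/min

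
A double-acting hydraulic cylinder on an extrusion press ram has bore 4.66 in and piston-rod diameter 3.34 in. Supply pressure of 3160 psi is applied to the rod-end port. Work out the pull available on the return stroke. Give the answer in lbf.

Rod-side annular area A_ann = π/4 × (4.66² − 3.34²) = 8.294 in^2
On retraction the pressure acts on the annular area (bore minus rod).
F = P × A_ann

F ≈ 26200 lbf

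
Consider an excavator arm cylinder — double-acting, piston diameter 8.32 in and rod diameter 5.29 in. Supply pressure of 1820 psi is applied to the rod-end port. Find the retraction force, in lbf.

Rod-side annular area A_ann = π/4 × (8.32² − 5.29²) = 32.39 in^2
On retraction the pressure acts on the annular area (bore minus rod).
F = P × A_ann

F ≈ 58900 lbf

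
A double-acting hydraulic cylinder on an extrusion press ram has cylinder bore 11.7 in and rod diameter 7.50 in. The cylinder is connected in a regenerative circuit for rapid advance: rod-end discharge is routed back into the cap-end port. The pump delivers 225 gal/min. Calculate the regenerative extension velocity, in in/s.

v ≈ 19.6 in/s

In regeneration the rod-end outflow joins the pump flow into the cap end, so the net volume the pump must supply per unit advance equals the rod cross-section area.
Rod cross-section A_rod = π/4 × (7.50 in)² = 44.18 in^2
v = Q_pump / A_rod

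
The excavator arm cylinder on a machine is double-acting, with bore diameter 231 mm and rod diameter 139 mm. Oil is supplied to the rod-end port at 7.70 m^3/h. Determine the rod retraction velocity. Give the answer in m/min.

Rod-side annular area A_ann = π/4 × (231² − 139²) = 26730 mm^2
Flow into the rod-end port fills the annular volume.
v = Q / A

v ≈ 4.80 m/min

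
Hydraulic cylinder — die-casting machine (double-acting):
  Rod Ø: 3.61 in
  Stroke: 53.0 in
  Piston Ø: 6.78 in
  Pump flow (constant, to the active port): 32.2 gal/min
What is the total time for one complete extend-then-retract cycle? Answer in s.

Cap-side area A_cap = π/4 × (6.78 in)² = 36.10 in^2
Rod-side annular area A_ann = π/4 × (6.78² − 3.61²) = 25.87 in^2
t_ext = A_cap·L/Q = 15.44 s
t_ret = A_ann·L/Q = 11.06 s
t_cycle = t_ext + t_ret

t ≈ 26.5 s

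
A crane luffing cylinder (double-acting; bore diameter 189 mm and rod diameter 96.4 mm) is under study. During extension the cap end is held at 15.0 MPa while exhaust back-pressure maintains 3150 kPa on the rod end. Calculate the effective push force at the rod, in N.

F ≈ 3.55e5 N

Cap-side area A_cap = π/4 × (189 mm)² = 28060 mm^2
Rod-side annular area A_ann = π/4 × (189² − 96.4²) = 20760 mm^2
Net thrust = P_cap·A_cap − P_rod·A_ann = 4.208e5 N − 65380 N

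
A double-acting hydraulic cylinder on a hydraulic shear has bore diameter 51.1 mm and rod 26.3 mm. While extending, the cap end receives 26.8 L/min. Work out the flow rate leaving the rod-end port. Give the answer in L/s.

Q_out ≈ 0.328 L/s

Cap-side area A_cap = π/4 × (51.1 mm)² = 2051 mm^2
Rod-side annular area A_ann = π/4 × (51.1² − 26.3²) = 1508 mm^2
Piston speed v = Q_in/A_cap; rod-end outflow Q_out = v × A_ann = Q_in × A_ann/A_cap.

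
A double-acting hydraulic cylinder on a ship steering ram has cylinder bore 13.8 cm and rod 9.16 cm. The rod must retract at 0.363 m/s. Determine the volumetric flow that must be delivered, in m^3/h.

Q ≈ 10.9 m^3/h

Rod-side annular area A_ann = π/4 × (13.8² − 9.16²) = 83.67 cm^2
Q = A × v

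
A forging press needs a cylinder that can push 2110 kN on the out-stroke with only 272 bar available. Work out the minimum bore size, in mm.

D ≈ 314 mm

Extension force acts on the full piston face: F = P × (π/4)D².
D = √(4F / (πP)) = √(4 × 2110 kN / (π × 272 bar))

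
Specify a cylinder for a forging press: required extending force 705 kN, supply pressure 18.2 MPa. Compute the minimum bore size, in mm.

D ≈ 222 mm

Extension force acts on the full piston face: F = P × (π/4)D².
D = √(4F / (πP)) = √(4 × 705 kN / (π × 18.2 MPa))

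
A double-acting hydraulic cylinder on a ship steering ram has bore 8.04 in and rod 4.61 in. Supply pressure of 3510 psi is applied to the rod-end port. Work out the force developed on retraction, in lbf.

Rod-side annular area A_ann = π/4 × (8.04² − 4.61²) = 34.08 in^2
On retraction the pressure acts on the annular area (bore minus rod).
F = P × A_ann

F ≈ 1.20e5 lbf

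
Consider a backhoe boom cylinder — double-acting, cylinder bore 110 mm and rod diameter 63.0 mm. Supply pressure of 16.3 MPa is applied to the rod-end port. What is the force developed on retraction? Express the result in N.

F ≈ 1.04e5 N

Rod-side annular area A_ann = π/4 × (110² − 63.0²) = 6386 mm^2
On retraction the pressure acts on the annular area (bore minus rod).
F = P × A_ann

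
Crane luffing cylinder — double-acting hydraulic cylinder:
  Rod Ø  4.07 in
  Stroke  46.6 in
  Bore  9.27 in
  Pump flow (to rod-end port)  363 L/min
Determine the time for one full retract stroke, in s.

Rod-side annular area A_ann = π/4 × (9.27² − 4.07²) = 54.48 in^2
Swept volume V = A × L; t = V / Q = A·L / Q

t ≈ 6.88 s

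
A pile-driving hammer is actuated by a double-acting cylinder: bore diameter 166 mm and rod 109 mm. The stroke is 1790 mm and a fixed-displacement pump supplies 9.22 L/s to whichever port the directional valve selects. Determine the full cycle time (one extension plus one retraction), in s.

Cap-side area A_cap = π/4 × (166 mm)² = 21640 mm^2
Rod-side annular area A_ann = π/4 × (166² − 109²) = 12310 mm^2
t_ext = A_cap·L/Q = 4.202 s
t_ret = A_ann·L/Q = 2.390 s
t_cycle = t_ext + t_ret

t ≈ 6.59 s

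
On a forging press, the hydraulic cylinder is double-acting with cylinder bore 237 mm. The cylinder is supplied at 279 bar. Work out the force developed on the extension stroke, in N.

Cap-side area A_cap = π/4 × (237 mm)² = 44120 mm^2
F = P × A_cap = 279 bar × A_cap

F ≈ 1.23e6 N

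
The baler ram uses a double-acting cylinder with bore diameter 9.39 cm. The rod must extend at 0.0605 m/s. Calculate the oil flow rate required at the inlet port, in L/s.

Cap-side area A_cap = π/4 × (9.39 cm)² = 69.25 cm^2
Q = A × v

Q ≈ 0.419 L/s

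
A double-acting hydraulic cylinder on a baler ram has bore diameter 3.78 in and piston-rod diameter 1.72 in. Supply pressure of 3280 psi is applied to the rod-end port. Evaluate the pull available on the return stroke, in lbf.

F ≈ 29200 lbf

Rod-side annular area A_ann = π/4 × (3.78² − 1.72²) = 8.899 in^2
On retraction the pressure acts on the annular area (bore minus rod).
F = P × A_ann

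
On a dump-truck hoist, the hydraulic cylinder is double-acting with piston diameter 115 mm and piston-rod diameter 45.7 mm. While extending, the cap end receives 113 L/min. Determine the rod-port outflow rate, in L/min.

Q_out ≈ 95.2 L/min

Cap-side area A_cap = π/4 × (115 mm)² = 10390 mm^2
Rod-side annular area A_ann = π/4 × (115² − 45.7²) = 8747 mm^2
Piston speed v = Q_in/A_cap; rod-end outflow Q_out = v × A_ann = Q_in × A_ann/A_cap.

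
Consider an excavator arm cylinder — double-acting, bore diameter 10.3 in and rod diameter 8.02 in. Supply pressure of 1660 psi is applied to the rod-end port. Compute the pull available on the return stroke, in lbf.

Rod-side annular area A_ann = π/4 × (10.3² − 8.02²) = 32.81 in^2
On retraction the pressure acts on the annular area (bore minus rod).
F = P × A_ann

F ≈ 54500 lbf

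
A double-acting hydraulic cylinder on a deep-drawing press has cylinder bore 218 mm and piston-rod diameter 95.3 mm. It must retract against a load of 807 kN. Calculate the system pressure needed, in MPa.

P ≈ 26.7 MPa

Rod-side annular area A_ann = π/4 × (218² − 95.3²) = 30190 mm^2
Retraction: pressure acts on the annular area.
P = F / A = 807 kN / A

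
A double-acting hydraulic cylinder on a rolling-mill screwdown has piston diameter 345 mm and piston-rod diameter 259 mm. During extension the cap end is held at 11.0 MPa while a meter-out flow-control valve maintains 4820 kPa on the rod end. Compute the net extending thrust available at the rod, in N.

F ≈ 8.32e5 N

Cap-side area A_cap = π/4 × (345 mm)² = 93480 mm^2
Rod-side annular area A_ann = π/4 × (345² − 259²) = 40800 mm^2
Net thrust = P_cap·A_cap − P_rod·A_ann = 1.028e6 N − 1.966e5 N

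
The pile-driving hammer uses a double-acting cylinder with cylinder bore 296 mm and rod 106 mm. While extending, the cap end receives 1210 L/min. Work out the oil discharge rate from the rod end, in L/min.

Q_out ≈ 1050 L/min

Cap-side area A_cap = π/4 × (296 mm)² = 68810 mm^2
Rod-side annular area A_ann = π/4 × (296² − 106²) = 59990 mm^2
Piston speed v = Q_in/A_cap; rod-end outflow Q_out = v × A_ann = Q_in × A_ann/A_cap.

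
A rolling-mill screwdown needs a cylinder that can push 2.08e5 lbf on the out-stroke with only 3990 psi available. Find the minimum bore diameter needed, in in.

D ≈ 8.15 in

Extension force acts on the full piston face: F = P × (π/4)D².
D = √(4F / (πP)) = √(4 × 2.08e5 lbf / (π × 3990 psi))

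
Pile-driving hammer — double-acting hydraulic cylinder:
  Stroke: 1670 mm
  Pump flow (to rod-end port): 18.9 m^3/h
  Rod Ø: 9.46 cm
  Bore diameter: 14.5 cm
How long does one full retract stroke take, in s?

Rod-side annular area A_ann = π/4 × (14.5² − 9.46²) = 94.84 cm^2
Swept volume V = A × L; t = V / Q = A·L / Q

t ≈ 3.02 s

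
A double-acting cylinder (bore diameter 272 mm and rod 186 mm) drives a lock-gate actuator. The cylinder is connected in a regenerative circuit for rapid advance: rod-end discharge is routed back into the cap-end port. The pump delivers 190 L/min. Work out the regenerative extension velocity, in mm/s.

v ≈ 117 mm/s

In regeneration the rod-end outflow joins the pump flow into the cap end, so the net volume the pump must supply per unit advance equals the rod cross-section area.
Rod cross-section A_rod = π/4 × (186 mm)² = 27170 mm^2
v = Q_pump / A_rod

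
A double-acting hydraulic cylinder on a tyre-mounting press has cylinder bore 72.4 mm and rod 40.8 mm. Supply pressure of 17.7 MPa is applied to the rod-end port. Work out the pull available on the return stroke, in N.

Rod-side annular area A_ann = π/4 × (72.4² − 40.8²) = 2809 mm^2
On retraction the pressure acts on the annular area (bore minus rod).
F = P × A_ann

F ≈ 49700 N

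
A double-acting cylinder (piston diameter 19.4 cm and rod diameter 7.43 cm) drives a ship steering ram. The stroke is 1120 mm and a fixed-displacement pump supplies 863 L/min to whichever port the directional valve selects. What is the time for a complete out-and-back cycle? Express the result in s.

t ≈ 4.27 s

Cap-side area A_cap = π/4 × (19.4 cm)² = 295.6 cm^2
Rod-side annular area A_ann = π/4 × (19.4² − 7.43²) = 252.2 cm^2
t_ext = A_cap·L/Q = 2.302 s
t_ret = A_ann·L/Q = 1.964 s
t_cycle = t_ext + t_ret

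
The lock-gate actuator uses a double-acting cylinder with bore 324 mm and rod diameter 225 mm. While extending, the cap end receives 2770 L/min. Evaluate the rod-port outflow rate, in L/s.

Cap-side area A_cap = π/4 × (324 mm)² = 82450 mm^2
Rod-side annular area A_ann = π/4 × (324² − 225²) = 42690 mm^2
Piston speed v = Q_in/A_cap; rod-end outflow Q_out = v × A_ann = Q_in × A_ann/A_cap.

Q_out ≈ 23.9 L/s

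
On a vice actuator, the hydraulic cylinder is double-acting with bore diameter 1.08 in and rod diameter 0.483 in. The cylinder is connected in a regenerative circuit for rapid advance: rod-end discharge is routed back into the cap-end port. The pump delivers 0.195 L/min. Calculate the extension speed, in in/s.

v ≈ 1.08 in/s

In regeneration the rod-end outflow joins the pump flow into the cap end, so the net volume the pump must supply per unit advance equals the rod cross-section area.
Rod cross-section A_rod = π/4 × (0.483 in)² = 0.1832 in^2
v = Q_pump / A_rod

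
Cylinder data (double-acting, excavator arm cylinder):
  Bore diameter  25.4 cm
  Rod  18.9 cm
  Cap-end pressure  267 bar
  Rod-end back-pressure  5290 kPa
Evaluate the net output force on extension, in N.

F ≈ 1.23e6 N

Cap-side area A_cap = π/4 × (25.4 cm)² = 506.7 cm^2
Rod-side annular area A_ann = π/4 × (25.4² − 18.9²) = 226.2 cm^2
Net thrust = P_cap·A_cap − P_rod·A_ann = 1.353e6 N − 1.196e5 N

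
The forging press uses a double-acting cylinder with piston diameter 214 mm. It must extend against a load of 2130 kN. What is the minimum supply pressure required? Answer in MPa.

Cap-side area A_cap = π/4 × (214 mm)² = 35970 mm^2
P = F / A = 2130 kN / A

P ≈ 59.2 MPa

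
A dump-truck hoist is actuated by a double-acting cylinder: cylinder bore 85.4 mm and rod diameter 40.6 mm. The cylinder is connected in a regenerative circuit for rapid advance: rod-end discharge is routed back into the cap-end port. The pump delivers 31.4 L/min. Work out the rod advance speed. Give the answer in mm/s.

In regeneration the rod-end outflow joins the pump flow into the cap end, so the net volume the pump must supply per unit advance equals the rod cross-section area.
Rod cross-section A_rod = π/4 × (40.6 mm)² = 1295 mm^2
v = Q_pump / A_rod

v ≈ 404 mm/s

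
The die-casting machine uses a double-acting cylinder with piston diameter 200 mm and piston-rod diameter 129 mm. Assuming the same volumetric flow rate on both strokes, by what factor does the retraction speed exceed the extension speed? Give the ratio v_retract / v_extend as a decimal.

v_ret/v_ext ≈ 1.71

Cap-side area A_cap = π/4 × (200 mm)² = 31420 mm^2
Rod-side annular area A_ann = π/4 × (200² − 129²) = 18350 mm^2
For equal Q, v ∝ 1/A, so v_ret/v_ext = A_cap/A_ann.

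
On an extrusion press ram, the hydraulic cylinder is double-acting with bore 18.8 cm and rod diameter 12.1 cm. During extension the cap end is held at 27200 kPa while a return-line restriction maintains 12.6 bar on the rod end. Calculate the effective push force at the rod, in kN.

Cap-side area A_cap = π/4 × (18.8 cm)² = 277.6 cm^2
Rod-side annular area A_ann = π/4 × (18.8² − 12.1²) = 162.6 cm^2
Net thrust = P_cap·A_cap − P_rod·A_ann = 755.0 kN − 20.49 kN

F ≈ 735 kN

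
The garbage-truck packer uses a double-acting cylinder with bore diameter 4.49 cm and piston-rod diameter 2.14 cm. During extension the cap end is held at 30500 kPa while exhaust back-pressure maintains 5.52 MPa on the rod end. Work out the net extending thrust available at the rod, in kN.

Cap-side area A_cap = π/4 × (4.49 cm)² = 15.83 cm^2
Rod-side annular area A_ann = π/4 × (4.49² − 2.14²) = 12.24 cm^2
Net thrust = P_cap·A_cap − P_rod·A_ann = 48.29 kN − 6.755 kN

F ≈ 41.5 kN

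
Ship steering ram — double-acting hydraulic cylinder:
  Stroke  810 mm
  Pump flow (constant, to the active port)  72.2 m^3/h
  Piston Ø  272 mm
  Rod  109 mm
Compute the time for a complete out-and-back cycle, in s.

t ≈ 4.32 s

Cap-side area A_cap = π/4 × (272 mm)² = 58110 mm^2
Rod-side annular area A_ann = π/4 × (272² − 109²) = 48780 mm^2
t_ext = A_cap·L/Q = 2.347 s
t_ret = A_ann·L/Q = 1.970 s
t_cycle = t_ext + t_ret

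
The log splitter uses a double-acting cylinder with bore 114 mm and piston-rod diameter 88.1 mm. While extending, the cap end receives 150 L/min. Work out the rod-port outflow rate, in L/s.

Cap-side area A_cap = π/4 × (114 mm)² = 10210 mm^2
Rod-side annular area A_ann = π/4 × (114² − 88.1²) = 4111 mm^2
Piston speed v = Q_in/A_cap; rod-end outflow Q_out = v × A_ann = Q_in × A_ann/A_cap.

Q_out ≈ 1.01 L/s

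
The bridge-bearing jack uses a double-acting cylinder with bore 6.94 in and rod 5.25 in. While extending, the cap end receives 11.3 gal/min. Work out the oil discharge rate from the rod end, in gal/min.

Q_out ≈ 4.83 gal/min

Cap-side area A_cap = π/4 × (6.94 in)² = 37.83 in^2
Rod-side annular area A_ann = π/4 × (6.94² − 5.25²) = 16.18 in^2
Piston speed v = Q_in/A_cap; rod-end outflow Q_out = v × A_ann = Q_in × A_ann/A_cap.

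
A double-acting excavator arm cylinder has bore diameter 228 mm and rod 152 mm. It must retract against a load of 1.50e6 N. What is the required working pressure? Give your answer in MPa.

P ≈ 66.1 MPa

Rod-side annular area A_ann = π/4 × (228² − 152²) = 22680 mm^2
Retraction: pressure acts on the annular area.
P = F / A = 1.50e6 N / A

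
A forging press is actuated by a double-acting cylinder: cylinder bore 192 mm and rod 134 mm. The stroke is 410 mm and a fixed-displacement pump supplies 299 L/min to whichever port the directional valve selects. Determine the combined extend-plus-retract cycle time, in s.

t ≈ 3.60 s

Cap-side area A_cap = π/4 × (192 mm)² = 28950 mm^2
Rod-side annular area A_ann = π/4 × (192² − 134²) = 14850 mm^2
t_ext = A_cap·L/Q = 2.382 s
t_ret = A_ann·L/Q = 1.222 s
t_cycle = t_ext + t_ret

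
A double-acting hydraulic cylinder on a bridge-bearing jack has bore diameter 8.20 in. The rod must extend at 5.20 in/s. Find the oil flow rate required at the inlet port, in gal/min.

Q ≈ 71.3 gal/min

Cap-side area A_cap = π/4 × (8.20 in)² = 52.81 in^2
Q = A × v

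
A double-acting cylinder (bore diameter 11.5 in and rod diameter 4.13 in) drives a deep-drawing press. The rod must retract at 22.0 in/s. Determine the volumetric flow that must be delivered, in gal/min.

Rod-side annular area A_ann = π/4 × (11.5² − 4.13²) = 90.47 in^2
Q = A × v

Q ≈ 517 gal/min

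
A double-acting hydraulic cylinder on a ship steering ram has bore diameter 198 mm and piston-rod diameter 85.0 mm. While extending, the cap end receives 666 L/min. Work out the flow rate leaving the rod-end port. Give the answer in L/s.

Q_out ≈ 9.05 L/s

Cap-side area A_cap = π/4 × (198 mm)² = 30790 mm^2
Rod-side annular area A_ann = π/4 × (198² − 85.0²) = 25120 mm^2
Piston speed v = Q_in/A_cap; rod-end outflow Q_out = v × A_ann = Q_in × A_ann/A_cap.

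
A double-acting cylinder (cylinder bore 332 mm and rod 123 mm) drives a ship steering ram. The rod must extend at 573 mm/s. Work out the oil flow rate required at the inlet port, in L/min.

Q ≈ 2980 L/min

Cap-side area A_cap = π/4 × (332 mm)² = 86570 mm^2
Q = A × v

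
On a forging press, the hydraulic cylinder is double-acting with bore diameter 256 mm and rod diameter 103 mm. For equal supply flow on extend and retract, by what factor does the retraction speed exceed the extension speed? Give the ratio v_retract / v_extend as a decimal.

v_ret/v_ext ≈ 1.19

Cap-side area A_cap = π/4 × (256 mm)² = 51470 mm^2
Rod-side annular area A_ann = π/4 × (256² − 103²) = 43140 mm^2
For equal Q, v ∝ 1/A, so v_ret/v_ext = A_cap/A_ann.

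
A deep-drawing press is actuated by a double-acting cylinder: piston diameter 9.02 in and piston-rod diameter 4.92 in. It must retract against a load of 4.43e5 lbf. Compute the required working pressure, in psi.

P ≈ 9870 psi

Rod-side annular area A_ann = π/4 × (9.02² − 4.92²) = 44.89 in^2
Retraction: pressure acts on the annular area.
P = F / A = 4.43e5 lbf / A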